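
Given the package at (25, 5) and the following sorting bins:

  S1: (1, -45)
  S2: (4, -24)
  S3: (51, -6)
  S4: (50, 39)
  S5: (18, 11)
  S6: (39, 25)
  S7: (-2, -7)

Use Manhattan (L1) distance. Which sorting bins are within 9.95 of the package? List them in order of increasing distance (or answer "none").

none

Distances from (25, 5):
S1: 74
S2: 50
S3: 37
S4: 59
S5: 13
S6: 34
S7: 39
Threshold 9.95: none within range.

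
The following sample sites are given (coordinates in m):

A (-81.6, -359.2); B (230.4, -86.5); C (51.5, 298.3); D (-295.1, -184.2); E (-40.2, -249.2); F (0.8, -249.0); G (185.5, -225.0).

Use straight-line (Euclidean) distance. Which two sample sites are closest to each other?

E and F

Pairwise distances:
A–B: √((312.0)² + (272.7)²) = √(97344.000 + 74365.290) = 414.4 m
A–C: √((133.1)² + (657.5)²) = √(17715.610 + 432306.250) = 670.8 m
A–D: √((-213.5)² + (175.0)²) = √(45582.250 + 30625.000) = 276.1 m
A–E: √((41.4)² + (110.0)²) = √(1713.960 + 12100.000) = 117.5 m
A–F: √((82.4)² + (110.2)²) = √(6789.760 + 12144.040) = 137.6 m
A–G: √((267.1)² + (134.2)²) = √(71342.410 + 18009.640) = 298.9 m
B–C: √((-178.9)² + (384.8)²) = √(32005.210 + 148071.040) = 424.4 m
B–D: √((-525.5)² + (-97.7)²) = √(276150.250 + 9545.290) = 534.5 m
B–E: √((-270.6)² + (-162.7)²) = √(73224.360 + 26471.290) = 315.7 m
B–F: √((-229.6)² + (-162.5)²) = √(52716.160 + 26406.250) = 281.3 m
B–G: √((-44.9)² + (-138.5)²) = √(2016.010 + 19182.250) = 145.6 m
C–D: √((-346.6)² + (-482.5)²) = √(120131.560 + 232806.250) = 594.1 m
C–E: √((-91.7)² + (-547.5)²) = √(8408.890 + 299756.250) = 555.1 m
C–F: √((-50.7)² + (-547.3)²) = √(2570.490 + 299537.290) = 549.6 m
C–G: √((134.0)² + (-523.3)²) = √(17956.000 + 273842.890) = 540.2 m
D–E: √((254.9)² + (-65.0)²) = √(64974.010 + 4225.000) = 263.1 m
D–F: √((295.9)² + (-64.8)²) = √(87556.810 + 4199.040) = 302.9 m
D–G: √((480.6)² + (-40.8)²) = √(230976.360 + 1664.640) = 482.3 m
E–F: √((41.0)² + (0.2)²) = √(1681.000 + 0.040) = 41.0 m
E–G: √((225.7)² + (24.2)²) = √(50940.490 + 585.640) = 227.0 m
F–G: √((184.7)² + (24.0)²) = √(34114.090 + 576.000) = 186.3 m
Closest pair: E–F at 41.0 m.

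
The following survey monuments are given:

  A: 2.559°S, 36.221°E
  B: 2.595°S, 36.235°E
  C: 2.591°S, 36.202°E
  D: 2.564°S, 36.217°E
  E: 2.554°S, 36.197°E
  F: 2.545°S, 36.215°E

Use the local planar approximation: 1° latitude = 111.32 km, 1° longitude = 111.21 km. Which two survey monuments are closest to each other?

Pairwise distances:
A–D: √((-0.005·111.32)² + (-0.004·111.21)²) = √(0.30980 + 0.19788) = 0.713 km
A–F: √((0.014·111.32)² + (-0.006·111.21)²) = √(2.42886 + 0.44524) = 1.695 km
D–F: √((0.019·111.32)² + (-0.002·111.21)²) = √(4.47356 + 0.04947) = 2.127 km
E–F: √((0.009·111.32)² + (0.018·111.21)²) = √(1.00376 + 4.00712) = 2.239 km
D–E: √((0.010·111.32)² + (-0.020·111.21)²) = √(1.23921 + 4.94707) = 2.487 km
A–E: √((0.005·111.32)² + (-0.024·111.21)²) = √(0.30980 + 7.12377) = 2.726 km
C–D: √((0.027·111.32)² + (0.015·111.21)²) = √(9.03387 + 2.78272) = 3.438 km
B–C: √((0.004·111.32)² + (-0.033·111.21)²) = √(0.19827 + 13.46839) = 3.697 km
B–D: √((0.031·111.32)² + (-0.018·111.21)²) = √(11.90885 + 4.00712) = 3.989 km
A–C: √((-0.032·111.32)² + (-0.019·111.21)²) = √(12.68955 + 4.46473) = 4.142 km
C–E: √((0.037·111.32)² + (-0.005·111.21)²) = √(16.96484 + 0.30919) = 4.156 km
A–B: √((-0.036·111.32)² + (0.014·111.21)²) = √(16.06022 + 2.42406) = 4.299 km
C–F: √((0.046·111.32)² + (0.013·111.21)²) = √(26.22177 + 2.09014) = 5.321 km
B–F: √((0.050·111.32)² + (-0.020·111.21)²) = √(30.98036 + 4.94707) = 5.994 km
B–E: √((0.041·111.32)² + (-0.038·111.21)²) = √(20.83119 + 17.85891) = 6.220 km
Closest pair: A–D at 0.713 km.

A and D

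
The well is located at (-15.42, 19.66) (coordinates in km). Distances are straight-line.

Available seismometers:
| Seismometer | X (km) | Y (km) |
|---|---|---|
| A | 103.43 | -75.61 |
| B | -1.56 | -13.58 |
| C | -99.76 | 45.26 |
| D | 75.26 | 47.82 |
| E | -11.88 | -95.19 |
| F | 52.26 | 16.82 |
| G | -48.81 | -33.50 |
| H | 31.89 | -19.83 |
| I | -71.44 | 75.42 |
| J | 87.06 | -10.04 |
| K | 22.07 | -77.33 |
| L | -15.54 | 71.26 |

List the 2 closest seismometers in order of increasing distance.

B, L

Distances from (-15.42, 19.66):
A: 152.32 km
B: 36.01 km
C: 88.14 km
D: 94.95 km
E: 114.90 km
F: 67.74 km
G: 62.78 km
H: 61.63 km
I: 79.04 km
J: 106.70 km
K: 103.98 km
L: 51.60 km
Sorted: B (36.01 km) < L (51.60 km) < H (61.63 km) < G (62.78 km) < …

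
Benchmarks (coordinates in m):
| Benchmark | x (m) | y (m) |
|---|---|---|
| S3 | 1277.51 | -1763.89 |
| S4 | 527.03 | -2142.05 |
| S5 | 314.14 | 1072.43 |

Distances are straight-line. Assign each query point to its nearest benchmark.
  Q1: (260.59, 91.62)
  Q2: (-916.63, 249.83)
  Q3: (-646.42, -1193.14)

Q1→S5; Q2→S5; Q3→S4

Q1 at (260.59, 91.62):
  S3: 2115.90 m
  S4: 2249.50 m
  S5: 982.27 m
  → nearest: S5 (982.27 m)
Q2 at (-916.63, 249.83):
  S3: 2978.14 m
  S4: 2793.79 m
  S5: 1480.36 m
  → nearest: S5 (1480.36 m)
Q3 at (-646.42, -1193.14):
  S3: 2006.80 m
  S4: 1509.11 m
  S5: 2460.79 m
  → nearest: S4 (1509.11 m)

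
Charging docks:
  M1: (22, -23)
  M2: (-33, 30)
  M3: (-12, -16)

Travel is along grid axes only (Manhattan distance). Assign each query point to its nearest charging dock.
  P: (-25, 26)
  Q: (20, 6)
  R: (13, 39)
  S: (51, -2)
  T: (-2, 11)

P at (-25, 26):
  M1: |47| + |-49| = 47 + 49 = 96
  M2: |-8| + |4| = 8 + 4 = 12
  M3: |13| + |-42| = 13 + 42 = 55
  → nearest: M2 (12)
Q at (20, 6):
  M1: |2| + |-29| = 2 + 29 = 31
  M2: |-53| + |24| = 53 + 24 = 77
  M3: |-32| + |-22| = 32 + 22 = 54
  → nearest: M1 (31)
R at (13, 39):
  M1: |9| + |-62| = 9 + 62 = 71
  M2: |-46| + |-9| = 46 + 9 = 55
  M3: |-25| + |-55| = 25 + 55 = 80
  → nearest: M2 (55)
S at (51, -2):
  M1: |-29| + |-21| = 29 + 21 = 50
  M2: |-84| + |32| = 84 + 32 = 116
  M3: |-63| + |-14| = 63 + 14 = 77
  → nearest: M1 (50)
T at (-2, 11):
  M1: |24| + |-34| = 24 + 34 = 58
  M2: |-31| + |19| = 31 + 19 = 50
  M3: |-10| + |-27| = 10 + 27 = 37
  → nearest: M3 (37)

P→M2; Q→M1; R→M2; S→M1; T→M3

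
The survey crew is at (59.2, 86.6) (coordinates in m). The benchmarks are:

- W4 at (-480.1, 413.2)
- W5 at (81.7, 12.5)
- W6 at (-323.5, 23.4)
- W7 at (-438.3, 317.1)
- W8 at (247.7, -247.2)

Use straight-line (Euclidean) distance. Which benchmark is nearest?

Distances from (59.2, 86.6):
W4: 630.5 m
W5: 77.4 m
W6: 387.9 m
W7: 548.3 m
W8: 383.3 m
Minimum: W5 at 77.4 m.

W5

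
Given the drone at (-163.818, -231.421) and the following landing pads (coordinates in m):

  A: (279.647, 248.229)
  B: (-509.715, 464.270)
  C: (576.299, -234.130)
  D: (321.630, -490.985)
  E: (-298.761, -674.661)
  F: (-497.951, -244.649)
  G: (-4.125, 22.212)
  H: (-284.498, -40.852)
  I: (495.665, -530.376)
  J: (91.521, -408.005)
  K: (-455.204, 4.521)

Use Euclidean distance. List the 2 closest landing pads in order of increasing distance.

Distances from (-163.818, -231.421):
A: √((443.465)² + (479.650)²) = √(196661.20623 + 230064.12250) = 653.242 m
B: √((-345.897)² + (695.691)²) = √(119644.73461 + 483985.96748) = 776.937 m
C: √((740.117)² + (-2.709)²) = √(547773.17369 + 7.33868) = 740.122 m
D: √((485.448)² + (-259.564)²) = √(235659.76070 + 67373.47010) = 550.485 m
E: √((-134.943)² + (-443.240)²) = √(18209.61325 + 196461.69760) = 463.326 m
F: √((-334.133)² + (-13.228)²) = √(111644.86169 + 174.97998) = 334.395 m
G: √((159.693)² + (253.633)²) = √(25501.85425 + 64329.69869) = 299.719 m
H: √((-120.680)² + (190.569)²) = √(14563.66240 + 36316.54376) = 225.566 m
I: √((659.483)² + (-298.955)²) = √(434917.82729 + 89374.09202) = 724.080 m
J: √((255.339)² + (-176.584)²) = √(65198.00492 + 31181.90906) = 310.451 m
K: √((-291.386)² + (235.942)²) = √(84905.80100 + 55668.62736) = 374.933 m
Sorted: H (225.566 m) < G (299.719 m) < J (310.451 m) < F (334.395 m) < …

H, G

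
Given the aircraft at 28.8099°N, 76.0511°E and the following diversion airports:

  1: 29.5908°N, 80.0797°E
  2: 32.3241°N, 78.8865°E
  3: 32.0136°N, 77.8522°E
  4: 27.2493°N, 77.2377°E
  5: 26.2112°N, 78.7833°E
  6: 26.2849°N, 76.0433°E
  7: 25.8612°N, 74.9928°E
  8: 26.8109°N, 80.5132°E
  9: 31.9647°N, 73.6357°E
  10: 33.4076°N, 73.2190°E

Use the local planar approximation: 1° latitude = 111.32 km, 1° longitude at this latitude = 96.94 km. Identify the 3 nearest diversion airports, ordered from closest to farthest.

4, 6, 7

Distances from 28.8099°N, 76.0511°E:
1: √((0.7809·111.32)² + (4.0286·96.94)²) = √(7556.788042 + 152515.621059) = 400.0905 km
2: √((3.5142·111.32)² + (2.8354·96.94)²) = √(153038.022106 + 75550.040384) = 478.1088 km
3: √((3.2037·111.32)² + (1.8011·96.94)²) = √(127189.153756 + 30484.682995) = 397.0816 km
4: √((-1.5606·111.32)² + (1.1866·96.94)²) = √(30180.720296 + 13231.671761) = 208.3564 km
5: √((-2.5987·111.32)² + (2.7322·96.94)²) = √(83687.132684 + 70150.537789) = 392.2215 km
6: √((-2.5250·111.32)² + (-0.0078·96.94)²) = √(79007.652889 + 0.571736) = 281.0840 km
7: √((-2.9487·111.32)² + (-1.0583·96.94)²) = √(107747.592447 + 10525.036801) = 343.9079 km
8: √((-1.9990·111.32)² + (4.4621·96.94)²) = √(49519.013423 + 187104.670643) = 486.4398 km
9: √((3.1548·111.32)² + (-2.4154·96.94)²) = √(123336.056865 + 54825.696132) = 422.0921 km
10: √((4.5977·111.32)² + (-2.8321·96.94)²) = √(261955.581005 + 75374.283842) = 580.8011 km
Sorted: 4 (208.3564 km) < 6 (281.0840 km) < 7 (343.9079 km) < 5 (392.2215 km) < 3 (397.0816 km) < …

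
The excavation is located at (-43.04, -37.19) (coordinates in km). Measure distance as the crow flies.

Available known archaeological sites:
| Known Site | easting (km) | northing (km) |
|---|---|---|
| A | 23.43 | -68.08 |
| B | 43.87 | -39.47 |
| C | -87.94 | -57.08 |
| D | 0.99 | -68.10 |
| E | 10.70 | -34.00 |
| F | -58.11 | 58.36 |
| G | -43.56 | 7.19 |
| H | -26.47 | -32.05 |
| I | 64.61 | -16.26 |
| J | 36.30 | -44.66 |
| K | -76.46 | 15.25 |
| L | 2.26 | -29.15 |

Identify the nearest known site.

Distances from (-43.04, -37.19):
A: √((66.47)² + (-30.89)²) = √(4418.2609 + 954.1921) = 73.30 km
B: √((86.91)² + (-2.28)²) = √(7553.3481 + 5.1984) = 86.94 km
C: √((-44.90)² + (-19.89)²) = √(2016.0100 + 395.6121) = 49.11 km
D: √((44.03)² + (-30.91)²) = √(1938.6409 + 955.4281) = 53.80 km
E: √((53.74)² + (3.19)²) = √(2887.9876 + 10.1761) = 53.83 km
F: √((-15.07)² + (95.55)²) = √(227.1049 + 9129.8025) = 96.73 km
G: √((-0.52)² + (44.38)²) = √(0.2704 + 1969.5844) = 44.38 km
H: √((16.57)² + (5.14)²) = √(274.5649 + 26.4196) = 17.35 km
I: √((107.65)² + (20.93)²) = √(11588.5225 + 438.0649) = 109.67 km
J: √((79.34)² + (-7.47)²) = √(6294.8356 + 55.8009) = 79.69 km
K: √((-33.42)² + (52.44)²) = √(1116.8964 + 2749.9536) = 62.18 km
L: √((45.30)² + (8.04)²) = √(2052.0900 + 64.6416) = 46.01 km
Minimum: H at 17.35 km.

H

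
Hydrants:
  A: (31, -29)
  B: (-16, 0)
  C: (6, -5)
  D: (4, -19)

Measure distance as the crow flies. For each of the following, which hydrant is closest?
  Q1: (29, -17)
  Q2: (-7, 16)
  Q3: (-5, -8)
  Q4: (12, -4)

Q1→A; Q2→B; Q3→C; Q4→C

Q1 at (29, -17):
  A: 12.2
  B: 48.1
  C: 25.9
  D: 25.1
  → nearest: A (12.2)
Q2 at (-7, 16):
  A: 58.9
  B: 18.4
  C: 24.7
  D: 36.7
  → nearest: B (18.4)
Q3 at (-5, -8):
  A: 41.7
  B: 13.6
  C: 11.4
  D: 14.2
  → nearest: C (11.4)
Q4 at (12, -4):
  A: 31.4
  B: 28.3
  C: 6.1
  D: 17.0
  → nearest: C (6.1)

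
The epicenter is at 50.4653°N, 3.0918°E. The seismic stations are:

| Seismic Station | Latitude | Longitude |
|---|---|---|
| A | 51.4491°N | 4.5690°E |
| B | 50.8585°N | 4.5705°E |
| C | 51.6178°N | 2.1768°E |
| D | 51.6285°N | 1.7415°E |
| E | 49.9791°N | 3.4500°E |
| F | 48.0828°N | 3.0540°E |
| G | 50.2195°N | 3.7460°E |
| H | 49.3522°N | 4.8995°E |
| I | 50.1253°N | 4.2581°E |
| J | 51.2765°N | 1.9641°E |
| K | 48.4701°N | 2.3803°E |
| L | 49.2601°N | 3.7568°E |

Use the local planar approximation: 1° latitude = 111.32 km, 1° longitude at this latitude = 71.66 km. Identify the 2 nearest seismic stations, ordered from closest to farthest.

Distances from 50.4653°N, 3.0918°E:
A: √((0.9838·111.32)² + (1.4772·71.66)²) = √(11993.889180 + 11205.524916) = 152.3135 km
B: √((0.3932·111.32)² + (1.4787·71.66)²) = √(1915.902542 + 11228.293426) = 114.6481 km
C: √((1.1525·111.32)² + (-0.9150·71.66)²) = √(16459.940594 + 4299.280647) = 144.0806 km
D: √((1.1632·111.32)² + (-1.3503·71.66)²) = √(16766.992974 + 9362.981019) = 161.6477 km
E: √((-0.4862·111.32)² + (0.3582·71.66)²) = √(2929.383994 + 658.877642) = 59.9021 km
F: √((-2.3825·111.32)² + (-0.0378·71.66)²) = √(70341.595356 + 7.337316) = 265.2337 km
G: √((-0.2458·111.32)² + (0.6542·71.66)²) = √(748.703998 + 2197.731775) = 54.2811 km
H: √((-1.1131·111.32)² + (1.8077·71.66)²) = √(15353.760464 + 16780.555121) = 179.2605 km
I: √((-0.3400·111.32)² + (1.1663·71.66)²) = √(1432.531661 + 6985.124624) = 91.7478 km
J: √((0.8112·111.32)² + (-1.1277·71.66)²) = √(8154.592798 + 6530.414812) = 121.1817 km
K: √((-1.9952·111.32)² + (-0.7115·71.66)²) = √(49330.925981 + 2599.581373) = 227.8827 km
L: √((-1.2052·111.32)² + (0.6650·71.66)²) = √(17999.674077 + 2270.894185) = 142.3747 km
Sorted: G (54.2811 km) < E (59.9021 km) < I (91.7478 km) < B (114.6481 km) < …

G, E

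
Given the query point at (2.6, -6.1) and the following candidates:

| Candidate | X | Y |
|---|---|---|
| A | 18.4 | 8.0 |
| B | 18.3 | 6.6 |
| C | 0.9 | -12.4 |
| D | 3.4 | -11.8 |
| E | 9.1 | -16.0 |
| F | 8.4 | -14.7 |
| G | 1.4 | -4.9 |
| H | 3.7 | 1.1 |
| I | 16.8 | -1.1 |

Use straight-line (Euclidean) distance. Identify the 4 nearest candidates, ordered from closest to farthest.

G, D, C, H

Distances from (2.6, -6.1):
A: √((15.8)² + (14.1)²) = √(249.640 + 198.810) = 21.2
B: √((15.7)² + (12.7)²) = √(246.490 + 161.290) = 20.2
C: √((-1.7)² + (-6.3)²) = √(2.890 + 39.690) = 6.5
D: √((0.8)² + (-5.7)²) = √(0.640 + 32.490) = 5.8
E: √((6.5)² + (-9.9)²) = √(42.250 + 98.010) = 11.8
F: √((5.8)² + (-8.6)²) = √(33.640 + 73.960) = 10.4
G: √((-1.2)² + (1.2)²) = √(1.440 + 1.440) = 1.7
H: √((1.1)² + (7.2)²) = √(1.210 + 51.840) = 7.3
I: √((14.2)² + (5.0)²) = √(201.640 + 25.000) = 15.1
Sorted: G (1.7) < D (5.8) < C (6.5) < H (7.3) < F (10.4) < E (11.8) < …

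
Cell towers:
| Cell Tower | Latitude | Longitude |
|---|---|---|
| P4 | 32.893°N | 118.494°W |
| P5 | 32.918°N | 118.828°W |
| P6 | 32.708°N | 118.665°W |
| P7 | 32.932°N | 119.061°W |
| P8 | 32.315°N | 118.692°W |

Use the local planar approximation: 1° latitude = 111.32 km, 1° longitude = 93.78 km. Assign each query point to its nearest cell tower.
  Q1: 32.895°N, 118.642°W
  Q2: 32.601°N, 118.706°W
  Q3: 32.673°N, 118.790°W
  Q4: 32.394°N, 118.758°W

Q1 at 32.895°N, 118.642°W:
  P4: √((-0.002·111.32)² + (0.148·93.78)²) = √(0.04957 + 192.63885) = 13.881 km
  P5: √((0.023·111.32)² + (-0.186·93.78)²) = √(6.55544 + 304.26104) = 17.630 km
  P6: √((-0.187·111.32)² + (-0.023·93.78)²) = √(433.34083 + 4.65239) = 20.928 km
  P7: √((0.037·111.32)² + (-0.419·93.78)²) = √(16.96484 + 1544.00429) = 39.509 km
  P8: √((-0.580·111.32)² + (-0.050·93.78)²) = √(4168.71670 + 21.98672) = 64.736 km
  → nearest: P4 (13.881 km)
Q2 at 32.601°N, 118.706°W:
  P4: √((0.292·111.32)² + (0.212·93.78)²) = √(1056.60363 + 395.26848) = 38.103 km
  P5: √((0.317·111.32)² + (-0.122·93.78)²) = √(1245.27400 + 130.90014) = 37.097 km
  P6: √((0.107·111.32)² + (0.041·93.78)²) = √(141.87764 + 14.78387) = 12.516 km
  P7: √((0.331·111.32)² + (-0.355·93.78)²) = √(1357.69551 + 1108.35061) = 49.659 km
  P8: √((-0.286·111.32)² + (0.014·93.78)²) = √(1013.62768 + 1.72376) = 31.865 km
  → nearest: P6 (12.516 km)
Q3 at 32.673°N, 118.790°W:
  P4: √((0.220·111.32)² + (0.296·93.78)²) = √(599.77969 + 770.55542) = 37.018 km
  P5: √((0.245·111.32)² + (-0.038·93.78)²) = √(743.83835 + 12.69953) = 27.505 km
  P6: √((0.035·111.32)² + (0.125·93.78)²) = √(15.18037 + 137.41701) = 12.353 km
  P7: √((0.259·111.32)² + (-0.271·93.78)²) = √(831.27730 + 645.89071) = 38.434 km
  P8: √((-0.358·111.32)² + (0.098·93.78)²) = √(1588.22654 + 84.46419) = 40.899 km
  → nearest: P6 (12.353 km)
Q4 at 32.394°N, 118.758°W:
  P4: √((0.499·111.32)² + (0.264·93.78)²) = √(3085.65585 + 612.95460) = 60.816 km
  P5: √((0.524·111.32)² + (-0.070·93.78)²) = √(3402.58489 + 43.09397) = 58.700 km
  P6: √((0.314·111.32)² + (0.093·93.78)²) = √(1221.81567 + 76.06526) = 36.026 km
  P7: √((0.538·111.32)² + (-0.303·93.78)²) = √(3586.83126 + 807.43155) = 66.289 km
  P8: √((-0.079·111.32)² + (0.066·93.78)²) = √(77.33936 + 38.30966) = 10.754 km
  → nearest: P8 (10.754 km)

Q1→P4; Q2→P6; Q3→P6; Q4→P8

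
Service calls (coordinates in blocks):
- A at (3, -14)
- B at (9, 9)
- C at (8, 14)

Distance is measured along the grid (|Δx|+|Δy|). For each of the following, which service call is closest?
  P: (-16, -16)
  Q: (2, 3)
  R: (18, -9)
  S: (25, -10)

P at (-16, -16):
  A: |19| + |2| = 19 + 2 = 21 blocks
  B: |25| + |25| = 25 + 25 = 50 blocks
  C: |24| + |30| = 24 + 30 = 54 blocks
  → nearest: A (21 blocks)
Q at (2, 3):
  A: |1| + |-17| = 1 + 17 = 18 blocks
  B: |7| + |6| = 7 + 6 = 13 blocks
  C: |6| + |11| = 6 + 11 = 17 blocks
  → nearest: B (13 blocks)
R at (18, -9):
  A: |-15| + |-5| = 15 + 5 = 20 blocks
  B: |-9| + |18| = 9 + 18 = 27 blocks
  C: |-10| + |23| = 10 + 23 = 33 blocks
  → nearest: A (20 blocks)
S at (25, -10):
  A: |-22| + |-4| = 22 + 4 = 26 blocks
  B: |-16| + |19| = 16 + 19 = 35 blocks
  C: |-17| + |24| = 17 + 24 = 41 blocks
  → nearest: A (26 blocks)

P→A; Q→B; R→A; S→A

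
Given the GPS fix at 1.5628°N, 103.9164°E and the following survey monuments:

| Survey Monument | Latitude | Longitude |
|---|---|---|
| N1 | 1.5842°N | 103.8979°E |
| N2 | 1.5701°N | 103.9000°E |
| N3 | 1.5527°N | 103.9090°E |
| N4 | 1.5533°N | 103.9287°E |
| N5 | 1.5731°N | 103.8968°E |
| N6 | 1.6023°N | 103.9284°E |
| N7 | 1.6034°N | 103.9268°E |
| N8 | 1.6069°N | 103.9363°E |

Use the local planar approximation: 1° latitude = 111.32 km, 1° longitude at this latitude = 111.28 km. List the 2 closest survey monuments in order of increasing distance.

Distances from 1.5628°N, 103.9164°E:
N1: √((0.0214·111.32)² + (-0.0185·111.28)²) = √(5.675106 + 4.238163) = 3.1485 km
N2: √((0.0073·111.32)² + (-0.0164·111.28)²) = √(0.660377 + 3.330596) = 1.9977 km
N3: √((-0.0101·111.32)² + (-0.0074·111.28)²) = √(1.264122 + 0.678106) = 1.3936 km
N4: √((-0.0095·111.32)² + (0.0123·111.28)²) = √(1.118391 + 1.873460) = 1.7297 km
N5: √((0.0103·111.32)² + (-0.0196·111.28)²) = √(1.314682 + 4.757145) = 2.4641 km
N6: √((0.0395·111.32)² + (0.0120·111.28)²) = √(19.334840 + 1.783186) = 4.5954 km
N7: √((0.0406·111.32)² + (0.0104·111.28)²) = √(20.426712 + 1.339371) = 4.6654 km
N8: √((0.0441·111.32)² + (0.0199·111.28)²) = √(24.100362 + 4.903886) = 5.3856 km
Sorted: N3 (1.3936 km) < N4 (1.7297 km) < N2 (1.9977 km) < N5 (2.4641 km) < …

N3, N4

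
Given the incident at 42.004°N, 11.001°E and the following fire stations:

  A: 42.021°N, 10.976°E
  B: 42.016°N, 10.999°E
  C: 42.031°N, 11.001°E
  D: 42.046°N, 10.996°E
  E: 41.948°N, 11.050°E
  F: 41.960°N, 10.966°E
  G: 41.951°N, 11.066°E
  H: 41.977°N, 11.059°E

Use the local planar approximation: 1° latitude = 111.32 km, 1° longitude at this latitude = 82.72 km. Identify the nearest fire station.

Distances from 42.004°N, 11.001°E:
A: √((0.017·111.32)² + (-0.025·82.72)²) = √(3.58133 + 4.27662) = 2.803 km
B: √((0.012·111.32)² + (-0.002·82.72)²) = √(1.78447 + 0.02737) = 1.346 km
C: √((0.027·111.32)² + (0.000·82.72)²) = √(9.03387 + 0.00000) = 3.006 km
D: √((0.042·111.32)² + (-0.005·82.72)²) = √(21.85974 + 0.17106) = 4.694 km
E: √((-0.056·111.32)² + (0.049·82.72)²) = √(38.86176 + 16.42908) = 7.436 km
F: √((-0.044·111.32)² + (-0.035·82.72)²) = √(23.99119 + 8.38218) = 5.690 km
G: √((-0.053·111.32)² + (0.065·82.72)²) = √(34.80953 + 28.90998) = 7.982 km
H: √((-0.027·111.32)² + (0.058·82.72)²) = √(9.03387 + 23.01850) = 5.661 km
Minimum: B at 1.346 km.

B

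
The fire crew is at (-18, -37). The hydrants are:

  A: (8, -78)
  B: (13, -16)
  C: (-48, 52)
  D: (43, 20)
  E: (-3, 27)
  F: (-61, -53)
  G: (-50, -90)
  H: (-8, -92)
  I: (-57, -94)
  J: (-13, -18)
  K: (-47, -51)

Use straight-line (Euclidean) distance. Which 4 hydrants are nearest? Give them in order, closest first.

Distances from (-18, -37):
A: √((26)² + (-41)²) = √(676.000 + 1681.000) = 48.5
B: √((31)² + (21)²) = √(961.000 + 441.000) = 37.4
C: √((-30)² + (89)²) = √(900.000 + 7921.000) = 93.9
D: √((61)² + (57)²) = √(3721.000 + 3249.000) = 83.5
E: √((15)² + (64)²) = √(225.000 + 4096.000) = 65.7
F: √((-43)² + (-16)²) = √(1849.000 + 256.000) = 45.9
G: √((-32)² + (-53)²) = √(1024.000 + 2809.000) = 61.9
H: √((10)² + (-55)²) = √(100.000 + 3025.000) = 55.9
I: √((-39)² + (-57)²) = √(1521.000 + 3249.000) = 69.1
J: √((5)² + (19)²) = √(25.000 + 361.000) = 19.6
K: √((-29)² + (-14)²) = √(841.000 + 196.000) = 32.2
Sorted: J (19.6) < K (32.2) < B (37.4) < F (45.9) < A (48.5) < H (55.9) < …

J, K, B, F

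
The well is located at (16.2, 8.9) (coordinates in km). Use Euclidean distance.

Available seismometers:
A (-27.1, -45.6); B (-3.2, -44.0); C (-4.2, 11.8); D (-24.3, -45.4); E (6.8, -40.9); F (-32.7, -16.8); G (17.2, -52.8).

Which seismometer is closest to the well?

Distances from (16.2, 8.9):
A: 69.6 km
B: 56.3 km
C: 20.6 km
D: 67.7 km
E: 50.7 km
F: 55.2 km
G: 61.7 km
Minimum: C at 20.6 km.

C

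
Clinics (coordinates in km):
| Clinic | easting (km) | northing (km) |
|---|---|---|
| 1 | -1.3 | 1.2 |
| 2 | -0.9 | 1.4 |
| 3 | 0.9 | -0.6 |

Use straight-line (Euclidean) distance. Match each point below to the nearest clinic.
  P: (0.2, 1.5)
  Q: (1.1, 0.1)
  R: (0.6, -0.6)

P at (0.2, 1.5):
  1: 1.53 km
  2: 1.10 km
  3: 2.21 km
  → nearest: 2 (1.10 km)
Q at (1.1, 0.1):
  1: 2.64 km
  2: 2.39 km
  3: 0.73 km
  → nearest: 3 (0.73 km)
R at (0.6, -0.6):
  1: 2.62 km
  2: 2.50 km
  3: 0.30 km
  → nearest: 3 (0.30 km)

P→2; Q→3; R→3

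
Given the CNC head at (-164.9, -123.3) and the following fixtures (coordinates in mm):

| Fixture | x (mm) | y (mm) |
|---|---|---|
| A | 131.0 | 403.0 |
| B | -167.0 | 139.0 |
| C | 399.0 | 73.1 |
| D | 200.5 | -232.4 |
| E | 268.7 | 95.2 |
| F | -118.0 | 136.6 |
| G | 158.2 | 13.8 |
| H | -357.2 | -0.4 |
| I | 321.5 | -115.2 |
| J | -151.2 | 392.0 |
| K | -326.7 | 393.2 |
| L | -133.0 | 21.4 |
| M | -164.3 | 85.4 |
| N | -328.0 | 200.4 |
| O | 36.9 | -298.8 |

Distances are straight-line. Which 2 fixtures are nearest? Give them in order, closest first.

Distances from (-164.9, -123.3):
A: 603.8 mm
B: 262.3 mm
C: 597.1 mm
D: 381.3 mm
E: 485.5 mm
F: 264.1 mm
G: 351.0 mm
H: 228.2 mm
I: 486.5 mm
J: 515.5 mm
K: 541.2 mm
L: 148.2 mm
M: 208.7 mm
N: 362.5 mm
O: 267.4 mm
Sorted: L (148.2 mm) < M (208.7 mm) < H (228.2 mm) < B (262.3 mm) < …

L, M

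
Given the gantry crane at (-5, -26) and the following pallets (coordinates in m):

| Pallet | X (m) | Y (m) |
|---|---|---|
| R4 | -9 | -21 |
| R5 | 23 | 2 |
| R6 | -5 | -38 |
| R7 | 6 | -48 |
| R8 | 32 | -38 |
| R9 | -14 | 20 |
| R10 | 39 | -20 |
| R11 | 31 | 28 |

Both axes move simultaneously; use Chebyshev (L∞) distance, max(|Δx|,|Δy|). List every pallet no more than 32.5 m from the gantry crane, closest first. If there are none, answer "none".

Distances from (-5, -26):
R4: 5 m
R5: 28 m
R6: 12 m
R7: 22 m
R8: 37 m
R9: 46 m
R10: 44 m
R11: 54 m
Threshold 32.5 m: R4 (5 m), R6 (12 m), R7 (22 m), R5 (28 m) are within range.

R4, R6, R7, R5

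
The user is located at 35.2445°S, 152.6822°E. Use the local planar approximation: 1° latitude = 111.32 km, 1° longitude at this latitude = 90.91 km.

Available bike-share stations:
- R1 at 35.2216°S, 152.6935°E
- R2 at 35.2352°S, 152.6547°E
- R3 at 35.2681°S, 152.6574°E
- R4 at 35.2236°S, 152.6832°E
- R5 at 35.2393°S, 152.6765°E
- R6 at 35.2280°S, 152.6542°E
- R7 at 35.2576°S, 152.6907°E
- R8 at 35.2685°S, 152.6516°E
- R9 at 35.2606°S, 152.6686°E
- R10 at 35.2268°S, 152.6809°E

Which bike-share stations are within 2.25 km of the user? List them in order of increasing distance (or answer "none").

Distances from 35.2445°S, 152.6822°E:
R1: √((0.0229·111.32)² + (0.0113·90.91)²) = √(6.498563 + 1.055310) = 2.7484 km
R2: √((0.0093·111.32)² + (-0.0275·90.91)²) = √(1.071796 + 6.250125) = 2.7059 km
R3: √((-0.0236·111.32)² + (-0.0248·90.91)²) = √(6.901928 + 5.083077) = 3.4619 km
R4: √((0.0209·111.32)² + (0.0010·90.91)²) = √(5.413012 + 0.008265) = 2.3284 km
R5: √((0.0052·111.32)² + (-0.0057·90.91)²) = √(0.335084 + 0.268518) = 0.7769 km
R6: √((0.0165·111.32)² + (-0.0280·90.91)²) = √(3.373761 + 6.479468) = 3.1390 km
R7: √((-0.0131·111.32)² + (0.0085·90.91)²) = √(2.126616 + 0.597119) = 1.6504 km
R8: √((-0.0240·111.32)² + (-0.0306·90.91)²) = √(7.137874 + 7.738667) = 3.8570 km
R9: √((-0.0161·111.32)² + (-0.0136·90.91)²) = √(3.212167 + 1.528626) = 2.1773 km
R10: √((0.0177·111.32)² + (-0.0013·90.91)²) = √(3.882334 + 0.013967) = 1.9739 km
Threshold 2.25 km: R5 (0.7769 km), R7 (1.6504 km), R10 (1.9739 km), R9 (2.1773 km) are within range.

R5, R7, R10, R9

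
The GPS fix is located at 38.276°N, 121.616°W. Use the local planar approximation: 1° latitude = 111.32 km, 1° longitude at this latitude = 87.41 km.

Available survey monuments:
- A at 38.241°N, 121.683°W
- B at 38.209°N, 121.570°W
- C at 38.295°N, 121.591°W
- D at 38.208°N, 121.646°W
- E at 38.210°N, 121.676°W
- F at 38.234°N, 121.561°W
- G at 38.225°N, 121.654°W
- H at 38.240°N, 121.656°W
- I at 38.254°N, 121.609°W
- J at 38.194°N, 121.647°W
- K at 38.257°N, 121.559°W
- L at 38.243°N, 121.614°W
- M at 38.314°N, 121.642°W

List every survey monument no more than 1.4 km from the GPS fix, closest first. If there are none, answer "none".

none

Distances from 38.276°N, 121.616°W:
A: √((-0.035·111.32)² + (-0.067·87.41)²) = √(15.18037 + 34.29824) = 7.034 km
B: √((-0.067·111.32)² + (0.046·87.41)²) = √(55.62833 + 16.16732) = 8.473 km
C: √((0.019·111.32)² + (0.025·87.41)²) = √(4.47356 + 4.77532) = 3.041 km
D: √((-0.068·111.32)² + (-0.030·87.41)²) = √(57.30127 + 6.87646) = 8.011 km
E: √((-0.066·111.32)² + (-0.060·87.41)²) = √(53.98017 + 27.50583) = 9.027 km
F: √((-0.042·111.32)² + (0.055·87.41)²) = √(21.85974 + 23.11254) = 6.706 km
G: √((-0.051·111.32)² + (-0.038·87.41)²) = √(32.23196 + 11.03289) = 6.578 km
H: √((-0.036·111.32)² + (-0.040·87.41)²) = √(16.06022 + 12.22481) = 5.318 km
I: √((-0.022·111.32)² + (0.007·87.41)²) = √(5.99780 + 0.37438) = 2.524 km
J: √((-0.082·111.32)² + (-0.031·87.41)²) = √(83.32477 + 7.34253) = 9.522 km
K: √((-0.019·111.32)² + (0.057·87.41)²) = √(4.47356 + 24.82401) = 5.413 km
L: √((-0.033·111.32)² + (0.002·87.41)²) = √(13.49504 + 0.03056) = 3.678 km
M: √((0.038·111.32)² + (-0.026·87.41)²) = √(17.89425 + 5.16498) = 4.802 km
Threshold 1.4 km: none within range.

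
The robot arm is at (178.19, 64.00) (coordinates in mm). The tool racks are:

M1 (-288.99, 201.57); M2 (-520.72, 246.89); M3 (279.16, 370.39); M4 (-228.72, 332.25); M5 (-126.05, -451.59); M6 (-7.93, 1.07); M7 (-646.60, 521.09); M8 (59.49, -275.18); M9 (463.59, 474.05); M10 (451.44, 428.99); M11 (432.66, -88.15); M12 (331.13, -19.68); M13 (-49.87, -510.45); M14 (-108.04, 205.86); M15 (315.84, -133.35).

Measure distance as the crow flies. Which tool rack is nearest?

M12

Distances from (178.19, 64.00):
M1: √((-467.18)² + (137.57)²) = √(218257.1524 + 18925.5049) = 487.01 mm
M2: √((-698.91)² + (182.89)²) = √(488475.1881 + 33448.7521) = 722.44 mm
M3: √((100.97)² + (306.39)²) = √(10194.9409 + 93874.8321) = 322.60 mm
M4: √((-406.91)² + (268.25)²) = √(165575.7481 + 71958.0625) = 487.37 mm
M5: √((-304.24)² + (-515.59)²) = √(92561.9776 + 265833.0481) = 598.66 mm
M6: √((-186.12)² + (-62.93)²) = √(34640.6544 + 3960.1849) = 196.47 mm
M7: √((-824.79)² + (457.09)²) = √(680278.5441 + 208931.2681) = 942.98 mm
M8: √((-118.70)² + (-339.18)²) = √(14089.6900 + 115043.0724) = 359.35 mm
M9: √((285.40)² + (410.05)²) = √(81453.1600 + 168141.0025) = 499.59 mm
M10: √((273.25)² + (364.99)²) = √(74665.5625 + 133217.7001) = 455.94 mm
M11: √((254.47)² + (-152.15)²) = √(64754.9809 + 23149.6225) = 296.49 mm
M12: √((152.94)² + (-83.68)²) = √(23390.6436 + 7002.3424) = 174.34 mm
M13: √((-228.06)² + (-574.45)²) = √(52011.3636 + 329992.8025) = 618.06 mm
M14: √((-286.23)² + (141.86)²) = √(81927.6129 + 20124.2596) = 319.46 mm
M15: √((137.65)² + (-197.35)²) = √(18947.5225 + 38947.0225) = 240.61 mm
Minimum: M12 at 174.34 mm.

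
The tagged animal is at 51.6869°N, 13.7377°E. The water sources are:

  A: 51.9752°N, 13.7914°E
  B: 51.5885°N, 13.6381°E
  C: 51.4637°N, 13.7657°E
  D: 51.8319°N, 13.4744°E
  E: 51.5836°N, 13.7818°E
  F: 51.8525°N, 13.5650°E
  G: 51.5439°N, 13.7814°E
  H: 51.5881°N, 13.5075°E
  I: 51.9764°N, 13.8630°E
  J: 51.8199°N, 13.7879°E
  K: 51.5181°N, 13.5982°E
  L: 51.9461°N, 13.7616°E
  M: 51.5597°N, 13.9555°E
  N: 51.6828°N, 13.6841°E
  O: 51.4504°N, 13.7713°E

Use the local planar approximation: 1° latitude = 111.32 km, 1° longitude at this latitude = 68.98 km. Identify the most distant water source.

Distances from 51.6869°N, 13.7377°E:
A: √((0.2883·111.32)² + (0.0537·68.98)²) = √(1029.996337 + 13.721290) = 32.3066 km
B: √((-0.0984·111.32)² + (-0.0996·68.98)²) = √(119.987662 + 47.202506) = 12.9302 km
C: √((-0.2232·111.32)² + (0.0280·68.98)²) = √(617.354724 + 3.730460) = 24.9216 km
D: √((0.1450·111.32)² + (-0.2633·68.98)²) = √(260.544794 + 329.874009) = 24.2985 km
E: √((-0.1033·111.32)² + (0.0441·68.98)²) = √(132.235188 + 9.253874) = 11.8949 km
F: √((0.1656·111.32)² + (-0.1727·68.98)²) = √(339.834182 + 141.915900) = 21.9488 km
G: √((-0.1430·111.32)² + (0.0437·68.98)²) = √(253.406920 + 9.086764) = 16.2017 km
H: √((-0.0988·111.32)² + (-0.2302·68.98)²) = √(120.965155 + 252.148866) = 19.3162 km
I: √((0.2895·111.32)² + (0.1253·68.98)²) = √(1038.588553 + 74.704803) = 33.3661 km
J: √((0.1330·111.32)² + (0.0502·68.98)²) = √(219.204607 + 11.990956) = 15.2051 km
K: √((-0.1688·111.32)² + (-0.1395·68.98)²) = √(353.094766 + 92.596548) = 21.1114 km
L: √((0.2592·111.32)² + (0.0239·68.98)²) = √(832.561626 + 2.717954) = 28.9012 km
M: √((-0.1272·111.32)² + (0.2178·68.98)²) = √(200.502881 + 225.715889) = 20.6451 km
N: √((-0.0041·111.32)² + (-0.0536·68.98)²) = √(0.208312 + 13.670234) = 3.7254 km
O: √((-0.2365·111.32)² + (0.0336·68.98)²) = √(693.120407 + 5.371863) = 26.4290 km
Maximum: I at 33.3661 km.

I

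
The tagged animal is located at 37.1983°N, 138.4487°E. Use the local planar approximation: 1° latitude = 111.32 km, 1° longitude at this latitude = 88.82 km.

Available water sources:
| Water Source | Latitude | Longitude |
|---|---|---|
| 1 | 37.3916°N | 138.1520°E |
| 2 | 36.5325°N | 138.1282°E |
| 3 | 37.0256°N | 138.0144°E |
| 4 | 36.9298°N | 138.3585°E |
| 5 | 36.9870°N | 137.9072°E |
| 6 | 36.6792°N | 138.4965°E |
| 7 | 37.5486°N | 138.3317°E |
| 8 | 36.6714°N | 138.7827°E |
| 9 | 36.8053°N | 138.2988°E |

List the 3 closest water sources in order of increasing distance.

Distances from 37.1983°N, 138.4487°E:
1: √((0.1933·111.32)² + (-0.2967·88.82)²) = √(463.031038 + 694.475022) = 34.0221 km
2: √((-0.6658·111.32)² + (-0.3205·88.82)²) = √(5493.308343 + 810.359272) = 79.3956 km
3: √((-0.1727·111.32)² + (-0.4343·88.82)²) = √(369.599241 + 1487.994056) = 43.0998 km
4: √((-0.2685·111.32)² + (-0.0902·88.82)²) = √(893.377428 + 64.185158) = 30.9445 km
5: √((-0.2113·111.32)² + (-0.5415·88.82)²) = √(553.280532 + 2313.228102) = 53.5398 km
6: √((-0.5191·111.32)² + (0.0478·88.82)²) = √(3339.246297 + 18.025085) = 57.9420 km
7: √((0.3503·111.32)² + (-0.1170·88.82)²) = √(1520.640909 + 107.992417) = 40.3563 km
8: √((-0.5269·111.32)² + (0.3340·88.82)²) = √(3440.351309 + 880.064436) = 65.7299 km
9: √((-0.3930·111.32)² + (-0.1499·88.82)²) = √(1913.954002 + 177.265738) = 45.7299 km
Sorted: 4 (30.9445 km) < 1 (34.0221 km) < 7 (40.3563 km) < 3 (43.0998 km) < 9 (45.7299 km) < …

4, 1, 7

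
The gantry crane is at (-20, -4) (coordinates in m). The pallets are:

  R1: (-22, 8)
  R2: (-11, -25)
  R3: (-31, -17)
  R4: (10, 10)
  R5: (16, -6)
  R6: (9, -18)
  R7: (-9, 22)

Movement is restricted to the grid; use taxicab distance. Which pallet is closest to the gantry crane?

R1

Distances from (-20, -4):
R1: 14 m
R2: 30 m
R3: 24 m
R4: 44 m
R5: 38 m
R6: 43 m
R7: 37 m
Minimum: R1 at 14 m.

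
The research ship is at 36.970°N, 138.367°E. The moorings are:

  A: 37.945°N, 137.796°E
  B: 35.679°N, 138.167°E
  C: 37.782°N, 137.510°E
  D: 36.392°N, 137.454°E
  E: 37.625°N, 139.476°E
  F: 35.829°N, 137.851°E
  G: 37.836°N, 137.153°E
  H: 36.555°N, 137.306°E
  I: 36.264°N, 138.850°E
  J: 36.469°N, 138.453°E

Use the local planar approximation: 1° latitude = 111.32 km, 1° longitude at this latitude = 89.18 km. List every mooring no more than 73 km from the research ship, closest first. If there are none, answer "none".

Distances from 36.970°N, 138.367°E:
A: 119.889 km
B: 144.817 km
C: 118.371 km
D: 103.776 km
E: 122.873 km
F: 135.095 km
G: 144.965 km
H: 105.296 km
I: 89.622 km
J: 56.296 km
Threshold 73 km: J (56.296 km) is within range.

J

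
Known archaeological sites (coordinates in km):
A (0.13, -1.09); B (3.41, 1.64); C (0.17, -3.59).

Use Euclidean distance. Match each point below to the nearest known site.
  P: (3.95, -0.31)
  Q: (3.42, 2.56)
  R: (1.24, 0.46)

P at (3.95, -0.31):
  A: 3.90 km
  B: 2.02 km
  C: 5.00 km
  → nearest: B (2.02 km)
Q at (3.42, 2.56):
  A: 4.91 km
  B: 0.92 km
  C: 6.96 km
  → nearest: B (0.92 km)
R at (1.24, 0.46):
  A: 1.91 km
  B: 2.47 km
  C: 4.19 km
  → nearest: A (1.91 km)

P→B; Q→B; R→A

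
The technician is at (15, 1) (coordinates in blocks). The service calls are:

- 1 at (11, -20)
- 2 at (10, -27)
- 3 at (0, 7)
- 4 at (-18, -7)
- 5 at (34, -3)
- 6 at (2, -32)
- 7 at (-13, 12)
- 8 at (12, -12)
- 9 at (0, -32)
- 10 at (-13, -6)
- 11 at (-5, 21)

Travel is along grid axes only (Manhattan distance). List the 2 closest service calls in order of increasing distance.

8, 3

Distances from (15, 1):
1: 25 blocks
2: 33 blocks
3: 21 blocks
4: 41 blocks
5: 23 blocks
6: 46 blocks
7: 39 blocks
8: 16 blocks
9: 48 blocks
10: 35 blocks
11: 40 blocks
Sorted: 8 (16 blocks) < 3 (21 blocks) < 5 (23 blocks) < 1 (25 blocks) < …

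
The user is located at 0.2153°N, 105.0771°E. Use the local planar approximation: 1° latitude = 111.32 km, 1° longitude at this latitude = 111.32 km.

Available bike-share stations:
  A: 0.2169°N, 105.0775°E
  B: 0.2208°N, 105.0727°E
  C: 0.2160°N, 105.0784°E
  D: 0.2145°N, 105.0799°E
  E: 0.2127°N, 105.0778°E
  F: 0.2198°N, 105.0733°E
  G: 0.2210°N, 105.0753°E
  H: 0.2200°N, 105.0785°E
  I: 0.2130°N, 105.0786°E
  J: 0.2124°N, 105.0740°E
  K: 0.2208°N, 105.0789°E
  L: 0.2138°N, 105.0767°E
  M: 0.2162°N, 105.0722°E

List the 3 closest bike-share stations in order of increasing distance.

Distances from 0.2153°N, 105.0771°E:
A: √((0.0016·111.32)² + (0.0004·111.32)²) = √(0.031724 + 0.001983) = 0.1836 km
B: √((0.0055·111.32)² + (-0.0044·111.32)²) = √(0.374862 + 0.239912) = 0.7841 km
C: √((0.0007·111.32)² + (0.0013·111.32)²) = √(0.006072 + 0.020943) = 0.1644 km
D: √((-0.0008·111.32)² + (0.0028·111.32)²) = √(0.007931 + 0.097154) = 0.3242 km
E: √((-0.0026·111.32)² + (0.0007·111.32)²) = √(0.083771 + 0.006072) = 0.2997 km
F: √((0.0045·111.32)² + (-0.0038·111.32)²) = √(0.250941 + 0.178943) = 0.6557 km
G: √((0.0057·111.32)² + (-0.0018·111.32)²) = √(0.402621 + 0.040151) = 0.6654 km
H: √((0.0047·111.32)² + (0.0014·111.32)²) = √(0.273742 + 0.024289) = 0.5459 km
I: √((-0.0023·111.32)² + (0.0015·111.32)²) = √(0.065554 + 0.027882) = 0.3057 km
J: √((-0.0029·111.32)² + (-0.0031·111.32)²) = √(0.104218 + 0.119088) = 0.4726 km
K: √((0.0055·111.32)² + (0.0018·111.32)²) = √(0.374862 + 0.040151) = 0.6442 km
L: √((-0.0015·111.32)² + (-0.0004·111.32)²) = √(0.027882 + 0.001983) = 0.1728 km
M: √((0.0009·111.32)² + (-0.0049·111.32)²) = √(0.010038 + 0.297535) = 0.5546 km
Sorted: C (0.1644 km) < L (0.1728 km) < A (0.1836 km) < E (0.2997 km) < I (0.3057 km) < …

C, L, A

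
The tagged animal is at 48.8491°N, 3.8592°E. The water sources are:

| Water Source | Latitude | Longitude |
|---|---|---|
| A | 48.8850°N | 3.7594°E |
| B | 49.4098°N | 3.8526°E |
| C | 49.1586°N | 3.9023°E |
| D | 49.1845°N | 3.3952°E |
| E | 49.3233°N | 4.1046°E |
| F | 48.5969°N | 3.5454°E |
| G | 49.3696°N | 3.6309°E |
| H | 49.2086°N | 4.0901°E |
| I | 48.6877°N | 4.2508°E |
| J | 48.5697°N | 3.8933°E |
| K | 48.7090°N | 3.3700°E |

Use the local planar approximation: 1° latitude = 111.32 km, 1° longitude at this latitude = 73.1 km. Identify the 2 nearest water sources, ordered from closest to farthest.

A, J

Distances from 48.8491°N, 3.8592°E:
A: √((0.0359·111.32)² + (-0.0998·73.1)²) = √(15.971117 + 53.222569) = 8.3183 km
B: √((0.5607·111.32)² + (-0.0066·73.1)²) = √(3895.897368 + 0.232768) = 62.4190 km
C: √((0.3095·111.32)² + (0.0431·73.1)²) = √(1187.046419 + 9.926343) = 34.5973 km
D: √((0.3354·111.32)² + (-0.4640·73.1)²) = √(1394.031258 + 1150.457859) = 50.4429 km
E: √((0.4742·111.32)² + (0.2454·73.1)²) = √(2786.567032 + 321.798393) = 55.7527 km
F: √((-0.2522·111.32)² + (-0.3138·73.1)²) = √(788.200235 + 526.187628) = 36.2545 km
G: √((0.5205·111.32)² + (-0.2283·73.1)²) = √(3357.282317 + 278.513709) = 60.2976 km
H: √((0.3595·111.32)² + (0.2309·73.1)²) = √(1601.563582 + 284.893552) = 43.4334 km
I: √((-0.1614·111.32)² + (0.3916·73.1)²) = √(322.814814 + 819.445586) = 33.7973 km
J: √((-0.2794·111.32)² + (0.0341·73.1)²) = √(967.384665 + 6.213603) = 31.2025 km
K: √((-0.1401·111.32)² + (-0.4892·73.1)²) = √(243.233095 + 1278.814791) = 39.0134 km
Sorted: A (8.3183 km) < J (31.2025 km) < I (33.7973 km) < C (34.5973 km) < …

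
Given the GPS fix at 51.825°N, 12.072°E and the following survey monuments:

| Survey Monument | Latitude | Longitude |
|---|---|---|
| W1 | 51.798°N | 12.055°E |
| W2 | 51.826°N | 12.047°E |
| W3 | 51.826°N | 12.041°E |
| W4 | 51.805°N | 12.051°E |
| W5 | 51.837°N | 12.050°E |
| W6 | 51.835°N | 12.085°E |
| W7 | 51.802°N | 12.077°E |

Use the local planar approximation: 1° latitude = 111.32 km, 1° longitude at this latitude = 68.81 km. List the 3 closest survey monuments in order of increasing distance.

Distances from 51.825°N, 12.072°E:
W1: √((-0.027·111.32)² + (-0.017·68.81)²) = √(9.03387 + 1.36836) = 3.225 km
W2: √((0.001·111.32)² + (-0.025·68.81)²) = √(0.01239 + 2.95926) = 1.724 km
W3: √((0.001·111.32)² + (-0.031·68.81)²) = √(0.01239 + 4.55016) = 2.136 km
W4: √((-0.020·111.32)² + (-0.021·68.81)²) = √(4.95686 + 2.08805) = 2.654 km
W5: √((0.012·111.32)² + (-0.022·68.81)²) = √(1.78447 + 2.29165) = 2.019 km
W6: √((0.010·111.32)² + (0.013·68.81)²) = √(1.23921 + 0.80018) = 1.428 km
W7: √((-0.023·111.32)² + (0.005·68.81)²) = √(6.55544 + 0.11837) = 2.583 km
Sorted: W6 (1.428 km) < W2 (1.724 km) < W5 (2.019 km) < W3 (2.136 km) < W7 (2.583 km) < …

W6, W2, W5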